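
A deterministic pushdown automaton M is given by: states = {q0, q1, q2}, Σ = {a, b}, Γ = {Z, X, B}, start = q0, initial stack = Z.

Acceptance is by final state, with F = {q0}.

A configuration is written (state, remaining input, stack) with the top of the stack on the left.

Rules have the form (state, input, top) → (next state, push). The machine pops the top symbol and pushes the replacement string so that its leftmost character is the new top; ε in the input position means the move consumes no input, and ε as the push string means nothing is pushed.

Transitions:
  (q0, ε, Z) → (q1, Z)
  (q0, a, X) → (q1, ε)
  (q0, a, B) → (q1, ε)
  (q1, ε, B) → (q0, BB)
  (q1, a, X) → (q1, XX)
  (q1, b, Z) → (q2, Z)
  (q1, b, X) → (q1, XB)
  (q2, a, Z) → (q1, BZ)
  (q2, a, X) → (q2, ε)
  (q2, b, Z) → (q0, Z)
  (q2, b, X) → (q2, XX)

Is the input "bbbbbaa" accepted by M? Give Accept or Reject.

(q0, bbbbbaa, Z)
  ε-move, top Z: go to q1, push Z → (q1, bbbbbaa, Z)
  read b, top Z: go to q2, push Z → (q2, bbbbaa, Z)
  read b, top Z: go to q0, push Z → (q0, bbbaa, Z)
  ε-move, top Z: go to q1, push Z → (q1, bbbaa, Z)
  read b, top Z: go to q2, push Z → (q2, bbaa, Z)
  read b, top Z: go to q0, push Z → (q0, baa, Z)
  ε-move, top Z: go to q1, push Z → (q1, baa, Z)
  read b, top Z: go to q2, push Z → (q2, aa, Z)
  read a, top Z: go to q1, push BZ → (q1, a, BZ)
  ε-move, top B: go to q0, push BB → (q0, a, BBZ)
  read a, top B: go to q1, push ε → (q1, ε, BZ)
  ε-move, top B: go to q0, push BB → (q0, ε, BBZ)
All input consumed; state q0 ∈ F.

Accept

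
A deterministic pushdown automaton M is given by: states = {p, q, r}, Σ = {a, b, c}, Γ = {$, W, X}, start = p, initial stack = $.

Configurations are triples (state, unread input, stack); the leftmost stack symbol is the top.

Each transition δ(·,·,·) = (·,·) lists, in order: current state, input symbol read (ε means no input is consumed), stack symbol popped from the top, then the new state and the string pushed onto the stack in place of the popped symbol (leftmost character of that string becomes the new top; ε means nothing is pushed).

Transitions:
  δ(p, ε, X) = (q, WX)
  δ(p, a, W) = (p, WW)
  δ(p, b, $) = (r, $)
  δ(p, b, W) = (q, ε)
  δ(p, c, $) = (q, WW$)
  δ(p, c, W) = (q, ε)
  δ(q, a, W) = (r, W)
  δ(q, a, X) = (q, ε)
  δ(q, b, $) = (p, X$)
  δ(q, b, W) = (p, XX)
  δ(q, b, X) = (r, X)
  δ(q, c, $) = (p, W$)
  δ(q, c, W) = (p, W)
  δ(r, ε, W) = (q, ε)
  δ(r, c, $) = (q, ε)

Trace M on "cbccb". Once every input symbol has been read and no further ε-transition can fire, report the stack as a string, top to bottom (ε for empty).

(p, cbccb, $)
  read c, top $: go to q, push WW$ → (q, bccb, WW$)
  read b, top W: go to p, push XX → (p, ccb, XXW$)
  ε-move, top X: go to q, push WX → (q, ccb, WXXW$)
  read c, top W: go to p, push W → (p, cb, WXXW$)
  read c, top W: go to q, push ε → (q, b, XXW$)
  read b, top X: go to r, push X → (r, ε, XXW$)
All input consumed in state r with stack XXW$.

XXW$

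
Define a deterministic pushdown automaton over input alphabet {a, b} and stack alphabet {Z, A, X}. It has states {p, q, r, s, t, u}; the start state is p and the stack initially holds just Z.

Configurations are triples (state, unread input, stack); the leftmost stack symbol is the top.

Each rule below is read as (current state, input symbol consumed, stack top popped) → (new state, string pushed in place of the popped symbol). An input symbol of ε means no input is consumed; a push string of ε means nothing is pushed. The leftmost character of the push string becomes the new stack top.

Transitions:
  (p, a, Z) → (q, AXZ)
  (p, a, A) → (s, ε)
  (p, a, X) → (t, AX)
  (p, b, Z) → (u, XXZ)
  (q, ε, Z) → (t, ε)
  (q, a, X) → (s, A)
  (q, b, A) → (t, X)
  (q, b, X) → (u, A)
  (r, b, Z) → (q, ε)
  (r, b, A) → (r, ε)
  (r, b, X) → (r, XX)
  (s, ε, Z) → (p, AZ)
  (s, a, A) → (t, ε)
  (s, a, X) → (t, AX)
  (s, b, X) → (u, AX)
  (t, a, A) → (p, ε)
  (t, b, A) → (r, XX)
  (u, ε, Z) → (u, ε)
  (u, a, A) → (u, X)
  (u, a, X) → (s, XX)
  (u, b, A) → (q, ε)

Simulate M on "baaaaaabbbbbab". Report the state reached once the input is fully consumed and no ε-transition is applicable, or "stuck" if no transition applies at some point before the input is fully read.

(p, baaaaaabbbbbab, Z)
  read b, top Z: go to u, push XXZ → (u, aaaaaabbbbbab, XXZ)
  read a, top X: go to s, push XX → (s, aaaaabbbbbab, XXXZ)
  read a, top X: go to t, push AX → (t, aaaabbbbbab, AXXXZ)
  read a, top A: go to p, push ε → (p, aaabbbbbab, XXXZ)
  read a, top X: go to t, push AX → (t, aabbbbbab, AXXXZ)
  read a, top A: go to p, push ε → (p, abbbbbab, XXXZ)
  read a, top X: go to t, push AX → (t, bbbbbab, AXXXZ)
  read b, top A: go to r, push XX → (r, bbbbab, XXXXXZ)
  read b, top X: go to r, push XX → (r, bbbab, XXXXXXZ)
  read b, top X: go to r, push XX → (r, bbab, XXXXXXXZ)
  read b, top X: go to r, push XX → (r, bab, XXXXXXXXZ)
  read b, top X: go to r, push XX → (r, ab, XXXXXXXXXZ)
No transition for (r, a, top X); M blocks with input ab remaining.

stuck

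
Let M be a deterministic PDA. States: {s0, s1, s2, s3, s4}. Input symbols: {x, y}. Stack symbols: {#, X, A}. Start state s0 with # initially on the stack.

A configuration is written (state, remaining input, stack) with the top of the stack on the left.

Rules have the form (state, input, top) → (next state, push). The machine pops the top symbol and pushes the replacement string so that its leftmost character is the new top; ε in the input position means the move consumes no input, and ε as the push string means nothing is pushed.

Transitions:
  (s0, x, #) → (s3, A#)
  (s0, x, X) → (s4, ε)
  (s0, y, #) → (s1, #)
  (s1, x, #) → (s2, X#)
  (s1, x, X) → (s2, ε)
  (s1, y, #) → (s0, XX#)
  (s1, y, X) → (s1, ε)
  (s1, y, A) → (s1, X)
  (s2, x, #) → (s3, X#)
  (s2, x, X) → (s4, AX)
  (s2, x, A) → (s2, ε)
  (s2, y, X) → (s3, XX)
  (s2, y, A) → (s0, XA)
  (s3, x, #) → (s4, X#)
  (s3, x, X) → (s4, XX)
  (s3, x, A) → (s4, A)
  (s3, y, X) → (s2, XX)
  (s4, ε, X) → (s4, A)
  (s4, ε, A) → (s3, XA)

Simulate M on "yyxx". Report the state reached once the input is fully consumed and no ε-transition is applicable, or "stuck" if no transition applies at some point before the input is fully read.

s3

(s0, yyxx, #)
  read y, top #: go to s1, push # → (s1, yxx, #)
  read y, top #: go to s0, push XX# → (s0, xx, XX#)
  read x, top X: go to s4, push ε → (s4, x, X#)
  ε-move, top X: go to s4, push A → (s4, x, A#)
  ε-move, top A: go to s3, push XA → (s3, x, XA#)
  read x, top X: go to s4, push XX → (s4, ε, XXA#)
  ε-move, top X: go to s4, push A → (s4, ε, AXA#)
  ε-move, top A: go to s3, push XA → (s3, ε, XAXA#)
All input consumed; M is in state s3.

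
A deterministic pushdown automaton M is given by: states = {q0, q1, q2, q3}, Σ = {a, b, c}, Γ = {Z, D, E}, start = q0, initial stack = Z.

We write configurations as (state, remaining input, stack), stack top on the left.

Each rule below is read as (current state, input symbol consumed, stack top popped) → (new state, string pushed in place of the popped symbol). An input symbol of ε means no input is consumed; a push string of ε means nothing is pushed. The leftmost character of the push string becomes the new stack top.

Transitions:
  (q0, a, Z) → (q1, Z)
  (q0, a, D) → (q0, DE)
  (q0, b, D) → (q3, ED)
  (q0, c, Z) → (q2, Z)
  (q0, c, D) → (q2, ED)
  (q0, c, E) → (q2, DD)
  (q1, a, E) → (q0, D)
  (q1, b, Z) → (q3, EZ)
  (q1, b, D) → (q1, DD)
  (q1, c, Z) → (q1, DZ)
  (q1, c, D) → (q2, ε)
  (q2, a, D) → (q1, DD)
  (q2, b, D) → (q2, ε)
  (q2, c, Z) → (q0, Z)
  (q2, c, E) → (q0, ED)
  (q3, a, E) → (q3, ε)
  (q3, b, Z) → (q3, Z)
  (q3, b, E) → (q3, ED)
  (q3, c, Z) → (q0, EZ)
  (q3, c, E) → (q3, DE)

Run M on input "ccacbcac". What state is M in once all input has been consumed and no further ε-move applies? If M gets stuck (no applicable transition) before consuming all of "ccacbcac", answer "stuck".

(q0, ccacbcac, Z) ⊢ (q2, cacbcac, Z) ⊢ (q0, acbcac, Z) ⊢ (q1, cbcac, Z) ⊢ (q1, bcac, DZ) ⊢ (q1, cac, DDZ) ⊢ (q2, ac, DZ) ⊢ (q1, c, DDZ) ⊢ (q2, ε, DZ)
All input consumed; M is in state q2.

q2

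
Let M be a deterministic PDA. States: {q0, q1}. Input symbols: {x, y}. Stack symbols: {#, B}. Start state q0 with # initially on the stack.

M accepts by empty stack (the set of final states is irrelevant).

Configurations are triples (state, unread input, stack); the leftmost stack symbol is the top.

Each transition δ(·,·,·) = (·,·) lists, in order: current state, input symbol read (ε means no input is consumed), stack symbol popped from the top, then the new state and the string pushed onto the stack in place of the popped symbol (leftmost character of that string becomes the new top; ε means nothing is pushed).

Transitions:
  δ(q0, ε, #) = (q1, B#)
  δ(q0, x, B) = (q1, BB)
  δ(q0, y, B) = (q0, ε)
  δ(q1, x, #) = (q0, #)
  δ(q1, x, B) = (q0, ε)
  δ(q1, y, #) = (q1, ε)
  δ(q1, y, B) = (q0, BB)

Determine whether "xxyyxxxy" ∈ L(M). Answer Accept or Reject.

(q0, xxyyxxxy, #) ⊢ (q1, xxyyxxxy, B#) ⊢ (q0, xyyxxxy, #) ⊢ (q1, xyyxxxy, B#) ⊢ (q0, yyxxxy, #) ⊢ (q1, yyxxxy, B#) ⊢ (q0, yxxxy, BB#) ⊢ (q0, xxxy, B#) ⊢ (q1, xxy, BB#) ⊢ (q0, xy, B#) ⊢ (q1, y, BB#) ⊢ (q0, ε, BBB#)
All input consumed; stack is BBB#, not empty, and no further ε-move applies.

Reject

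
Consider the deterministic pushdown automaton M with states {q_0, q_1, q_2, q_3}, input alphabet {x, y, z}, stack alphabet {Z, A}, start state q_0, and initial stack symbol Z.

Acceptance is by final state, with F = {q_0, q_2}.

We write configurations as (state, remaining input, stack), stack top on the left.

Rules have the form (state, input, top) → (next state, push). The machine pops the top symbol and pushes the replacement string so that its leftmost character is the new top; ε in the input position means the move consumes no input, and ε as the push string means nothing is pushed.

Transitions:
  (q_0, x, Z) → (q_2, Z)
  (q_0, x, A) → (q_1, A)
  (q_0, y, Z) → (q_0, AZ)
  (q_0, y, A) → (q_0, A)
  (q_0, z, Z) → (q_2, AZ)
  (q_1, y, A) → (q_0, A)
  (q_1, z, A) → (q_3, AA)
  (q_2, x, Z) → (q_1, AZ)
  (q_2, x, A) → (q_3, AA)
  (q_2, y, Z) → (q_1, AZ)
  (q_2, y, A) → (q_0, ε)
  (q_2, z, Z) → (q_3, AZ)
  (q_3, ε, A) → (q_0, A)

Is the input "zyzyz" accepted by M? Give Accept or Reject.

Accept

(q_0, zyzyz, Z) ⊢ (q_2, yzyz, AZ) ⊢ (q_0, zyz, Z) ⊢ (q_2, yz, AZ) ⊢ (q_0, z, Z) ⊢ (q_2, ε, AZ)
All input consumed; state q_2 ∈ F.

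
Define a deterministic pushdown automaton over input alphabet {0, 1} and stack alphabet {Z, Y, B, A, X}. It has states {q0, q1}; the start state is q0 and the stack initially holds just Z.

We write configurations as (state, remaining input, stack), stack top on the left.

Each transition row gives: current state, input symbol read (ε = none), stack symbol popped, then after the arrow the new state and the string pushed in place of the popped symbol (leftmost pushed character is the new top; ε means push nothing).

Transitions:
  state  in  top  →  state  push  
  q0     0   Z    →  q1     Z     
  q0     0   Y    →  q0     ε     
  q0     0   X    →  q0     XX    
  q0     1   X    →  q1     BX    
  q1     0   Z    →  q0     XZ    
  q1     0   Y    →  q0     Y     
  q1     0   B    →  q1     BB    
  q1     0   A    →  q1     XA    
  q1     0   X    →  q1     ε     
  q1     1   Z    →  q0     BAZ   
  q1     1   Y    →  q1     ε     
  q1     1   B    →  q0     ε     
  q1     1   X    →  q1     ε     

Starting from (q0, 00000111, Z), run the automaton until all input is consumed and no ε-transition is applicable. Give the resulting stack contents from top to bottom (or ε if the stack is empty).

(q0, 00000111, Z) ⊢ (q1, 0000111, Z) ⊢ (q0, 000111, XZ) ⊢ (q0, 00111, XXZ) ⊢ (q0, 0111, XXXZ) ⊢ (q0, 111, XXXXZ) ⊢ (q1, 11, BXXXXZ) ⊢ (q0, 1, XXXXZ) ⊢ (q1, ε, BXXXXZ)
All input consumed in state q1 with stack BXXXXZ.

BXXXXZ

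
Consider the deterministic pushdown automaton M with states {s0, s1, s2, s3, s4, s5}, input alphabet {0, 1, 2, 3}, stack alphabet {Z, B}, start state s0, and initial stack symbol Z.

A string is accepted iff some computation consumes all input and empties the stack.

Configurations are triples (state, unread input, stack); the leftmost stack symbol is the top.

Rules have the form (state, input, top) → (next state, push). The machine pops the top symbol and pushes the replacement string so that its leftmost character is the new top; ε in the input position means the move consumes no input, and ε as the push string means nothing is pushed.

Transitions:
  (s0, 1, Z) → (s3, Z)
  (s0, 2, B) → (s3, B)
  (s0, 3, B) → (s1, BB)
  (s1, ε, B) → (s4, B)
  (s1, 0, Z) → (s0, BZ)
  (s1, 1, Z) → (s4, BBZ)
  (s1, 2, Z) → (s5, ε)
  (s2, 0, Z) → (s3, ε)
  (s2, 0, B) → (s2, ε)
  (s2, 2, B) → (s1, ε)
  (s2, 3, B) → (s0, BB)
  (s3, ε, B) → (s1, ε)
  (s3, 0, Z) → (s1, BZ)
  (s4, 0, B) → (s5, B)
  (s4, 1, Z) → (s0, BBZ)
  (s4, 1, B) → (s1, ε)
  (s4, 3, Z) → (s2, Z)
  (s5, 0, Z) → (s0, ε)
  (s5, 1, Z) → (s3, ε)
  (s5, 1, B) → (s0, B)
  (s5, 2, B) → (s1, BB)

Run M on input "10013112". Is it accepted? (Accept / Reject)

Accept

(s0, 10013112, Z) ⊢ (s3, 0013112, Z) ⊢ (s1, 013112, BZ) ⊢ (s4, 013112, BZ) ⊢ (s5, 13112, BZ) ⊢ (s0, 3112, BZ) ⊢ (s1, 112, BBZ) ⊢ (s4, 112, BBZ) ⊢ (s1, 12, BZ) ⊢ (s4, 12, BZ) ⊢ (s1, 2, Z) ⊢ (s5, ε, ε)
All input consumed and the stack is empty.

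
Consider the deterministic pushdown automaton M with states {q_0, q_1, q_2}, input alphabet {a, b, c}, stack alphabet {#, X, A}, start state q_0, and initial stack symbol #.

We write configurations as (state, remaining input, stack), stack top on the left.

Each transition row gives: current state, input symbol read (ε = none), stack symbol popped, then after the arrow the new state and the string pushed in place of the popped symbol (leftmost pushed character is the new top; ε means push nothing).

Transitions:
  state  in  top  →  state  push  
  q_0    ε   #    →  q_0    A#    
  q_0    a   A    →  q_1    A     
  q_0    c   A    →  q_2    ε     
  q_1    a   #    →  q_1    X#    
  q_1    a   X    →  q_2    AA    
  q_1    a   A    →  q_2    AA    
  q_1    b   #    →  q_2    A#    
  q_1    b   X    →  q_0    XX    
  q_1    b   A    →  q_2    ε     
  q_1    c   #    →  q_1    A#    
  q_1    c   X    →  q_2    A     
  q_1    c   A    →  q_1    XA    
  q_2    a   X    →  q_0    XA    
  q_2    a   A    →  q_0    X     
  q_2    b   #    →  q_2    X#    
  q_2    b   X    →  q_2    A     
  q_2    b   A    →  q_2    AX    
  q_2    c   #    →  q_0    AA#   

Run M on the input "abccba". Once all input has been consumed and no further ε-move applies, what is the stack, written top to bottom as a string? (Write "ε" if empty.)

(q_0, abccba, #)
  ε-move, top #: go to q_0, push A# → (q_0, abccba, A#)
  read a, top A: go to q_1, push A → (q_1, bccba, A#)
  read b, top A: go to q_2, push ε → (q_2, ccba, #)
  read c, top #: go to q_0, push AA# → (q_0, cba, AA#)
  read c, top A: go to q_2, push ε → (q_2, ba, A#)
  read b, top A: go to q_2, push AX → (q_2, a, AX#)
  read a, top A: go to q_0, push X → (q_0, ε, XX#)
All input consumed in state q_0 with stack XX#.

XX#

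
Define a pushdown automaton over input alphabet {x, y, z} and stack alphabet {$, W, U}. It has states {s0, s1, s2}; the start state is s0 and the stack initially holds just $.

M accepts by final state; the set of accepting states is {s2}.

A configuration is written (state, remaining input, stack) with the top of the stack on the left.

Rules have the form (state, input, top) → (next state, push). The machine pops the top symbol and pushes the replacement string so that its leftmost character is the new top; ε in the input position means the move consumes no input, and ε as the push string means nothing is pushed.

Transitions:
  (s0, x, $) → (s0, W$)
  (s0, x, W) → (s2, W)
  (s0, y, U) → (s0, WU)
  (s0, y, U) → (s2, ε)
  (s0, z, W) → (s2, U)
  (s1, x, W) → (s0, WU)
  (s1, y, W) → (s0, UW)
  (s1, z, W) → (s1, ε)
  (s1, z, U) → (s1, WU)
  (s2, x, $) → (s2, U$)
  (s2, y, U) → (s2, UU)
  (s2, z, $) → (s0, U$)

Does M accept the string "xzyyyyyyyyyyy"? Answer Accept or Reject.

Accept

One accepting computation: (s0, xzyyyyyyyyyyy, $) ⊢ (s0, zyyyyyyyyyyy, W$) ⊢ (s2, yyyyyyyyyyy, U$) ⊢ (s2, yyyyyyyyyy, UU$) ⊢ (s2, yyyyyyyyy, UUU$) ⊢ (s2, yyyyyyyy, UUUU$) ⊢ (s2, yyyyyyy, UUUUU$) ⊢ (s2, yyyyyy, UUUUUU$) ⊢ (s2, yyyyy, UUUUUUU$) ⊢ (s2, yyyy, UUUUUUUU$) ⊢ (s2, yyy, UUUUUUUUU$) ⊢ (s2, yy, UUUUUUUUUU$) ⊢ (s2, y, UUUUUUUUUUU$) ⊢ (s2, ε, UUUUUUUUUUUU$)
All input consumed and state s2 ∈ F.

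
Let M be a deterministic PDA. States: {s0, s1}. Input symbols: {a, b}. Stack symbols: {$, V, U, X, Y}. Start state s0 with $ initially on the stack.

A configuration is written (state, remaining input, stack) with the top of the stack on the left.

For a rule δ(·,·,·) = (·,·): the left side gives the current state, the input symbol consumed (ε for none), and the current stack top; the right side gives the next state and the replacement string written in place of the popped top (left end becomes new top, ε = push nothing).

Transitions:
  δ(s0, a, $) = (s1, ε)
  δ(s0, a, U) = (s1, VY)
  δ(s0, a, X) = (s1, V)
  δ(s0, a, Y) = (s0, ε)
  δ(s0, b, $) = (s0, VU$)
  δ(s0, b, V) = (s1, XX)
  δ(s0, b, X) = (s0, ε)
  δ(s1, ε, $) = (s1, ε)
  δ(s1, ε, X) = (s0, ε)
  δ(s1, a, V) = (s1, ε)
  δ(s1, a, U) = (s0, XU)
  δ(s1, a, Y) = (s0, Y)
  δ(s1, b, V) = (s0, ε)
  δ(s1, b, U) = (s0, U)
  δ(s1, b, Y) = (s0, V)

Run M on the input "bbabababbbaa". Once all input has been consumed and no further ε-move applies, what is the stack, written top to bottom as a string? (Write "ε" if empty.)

(s0, bbabababbbaa, $)
  read b, top $: go to s0, push VU$ → (s0, babababbbaa, VU$)
  read b, top V: go to s1, push XX → (s1, abababbbaa, XXU$)
  ε-move, top X: go to s0, push ε → (s0, abababbbaa, XU$)
  read a, top X: go to s1, push V → (s1, bababbbaa, VU$)
  read b, top V: go to s0, push ε → (s0, ababbbaa, U$)
  read a, top U: go to s1, push VY → (s1, babbbaa, VY$)
  read b, top V: go to s0, push ε → (s0, abbbaa, Y$)
  read a, top Y: go to s0, push ε → (s0, bbbaa, $)
  read b, top $: go to s0, push VU$ → (s0, bbaa, VU$)
  read b, top V: go to s1, push XX → (s1, baa, XXU$)
  ε-move, top X: go to s0, push ε → (s0, baa, XU$)
  read b, top X: go to s0, push ε → (s0, aa, U$)
  read a, top U: go to s1, push VY → (s1, a, VY$)
  read a, top V: go to s1, push ε → (s1, ε, Y$)
All input consumed in state s1 with stack Y$.

Y$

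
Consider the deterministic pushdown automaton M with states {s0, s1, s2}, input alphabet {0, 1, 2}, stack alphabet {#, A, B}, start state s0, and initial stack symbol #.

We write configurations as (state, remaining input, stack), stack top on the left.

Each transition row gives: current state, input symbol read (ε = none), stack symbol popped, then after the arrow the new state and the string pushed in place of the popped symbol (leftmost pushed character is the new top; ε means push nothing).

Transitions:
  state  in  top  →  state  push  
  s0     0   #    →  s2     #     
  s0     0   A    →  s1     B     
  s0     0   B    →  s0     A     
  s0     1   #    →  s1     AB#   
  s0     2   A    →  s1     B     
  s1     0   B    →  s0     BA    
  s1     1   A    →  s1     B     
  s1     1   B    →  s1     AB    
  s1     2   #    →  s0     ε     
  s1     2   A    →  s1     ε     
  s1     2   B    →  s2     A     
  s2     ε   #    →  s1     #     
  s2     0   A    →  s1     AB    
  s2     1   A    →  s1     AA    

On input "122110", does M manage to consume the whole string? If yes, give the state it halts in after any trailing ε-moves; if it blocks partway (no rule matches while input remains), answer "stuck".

(s0, 122110, #) ⊢ (s1, 22110, AB#) ⊢ (s1, 2110, B#) ⊢ (s2, 110, A#) ⊢ (s1, 10, AA#) ⊢ (s1, 0, BA#) ⊢ (s0, ε, BAA#)
All input consumed; M is in state s0.

s0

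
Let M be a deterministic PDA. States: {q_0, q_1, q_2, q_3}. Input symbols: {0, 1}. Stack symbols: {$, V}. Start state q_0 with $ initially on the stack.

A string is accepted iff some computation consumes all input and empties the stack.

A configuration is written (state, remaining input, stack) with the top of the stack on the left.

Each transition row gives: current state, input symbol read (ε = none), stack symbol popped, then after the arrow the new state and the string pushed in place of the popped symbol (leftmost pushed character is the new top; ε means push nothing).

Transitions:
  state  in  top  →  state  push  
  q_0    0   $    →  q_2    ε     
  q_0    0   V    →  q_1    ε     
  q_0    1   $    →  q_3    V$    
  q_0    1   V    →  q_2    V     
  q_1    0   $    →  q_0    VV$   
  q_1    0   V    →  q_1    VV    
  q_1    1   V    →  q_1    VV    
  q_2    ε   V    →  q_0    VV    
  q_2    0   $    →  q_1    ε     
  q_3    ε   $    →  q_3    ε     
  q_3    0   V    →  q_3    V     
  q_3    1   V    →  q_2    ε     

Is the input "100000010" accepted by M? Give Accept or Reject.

Accept

(q_0, 100000010, $)
  read 1, top $: go to q_3, push V$ → (q_3, 00000010, V$)
  read 0, top V: go to q_3, push V → (q_3, 0000010, V$)
  read 0, top V: go to q_3, push V → (q_3, 000010, V$)
  read 0, top V: go to q_3, push V → (q_3, 00010, V$)
  read 0, top V: go to q_3, push V → (q_3, 0010, V$)
  read 0, top V: go to q_3, push V → (q_3, 010, V$)
  read 0, top V: go to q_3, push V → (q_3, 10, V$)
  read 1, top V: go to q_2, push ε → (q_2, 0, $)
  read 0, top $: go to q_1, push ε → (q_1, ε, ε)
All input consumed and the stack is empty.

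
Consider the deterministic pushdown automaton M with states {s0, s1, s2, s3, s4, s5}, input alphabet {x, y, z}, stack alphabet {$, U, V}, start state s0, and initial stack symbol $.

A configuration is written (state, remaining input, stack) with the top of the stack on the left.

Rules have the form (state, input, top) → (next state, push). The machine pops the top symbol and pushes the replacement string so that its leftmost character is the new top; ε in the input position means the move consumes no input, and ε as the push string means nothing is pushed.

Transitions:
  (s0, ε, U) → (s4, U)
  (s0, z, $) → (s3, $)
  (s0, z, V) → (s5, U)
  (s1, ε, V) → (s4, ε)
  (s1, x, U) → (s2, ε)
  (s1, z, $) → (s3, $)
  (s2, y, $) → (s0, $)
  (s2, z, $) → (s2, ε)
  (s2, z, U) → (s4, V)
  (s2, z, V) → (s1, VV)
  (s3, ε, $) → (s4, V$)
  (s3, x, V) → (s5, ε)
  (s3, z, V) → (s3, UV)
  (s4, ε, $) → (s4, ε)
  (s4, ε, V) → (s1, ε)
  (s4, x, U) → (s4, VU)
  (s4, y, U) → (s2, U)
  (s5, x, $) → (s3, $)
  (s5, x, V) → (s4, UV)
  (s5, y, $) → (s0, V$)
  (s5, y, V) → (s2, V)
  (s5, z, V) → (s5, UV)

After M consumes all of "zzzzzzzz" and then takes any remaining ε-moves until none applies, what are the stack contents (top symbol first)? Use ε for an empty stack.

(s0, zzzzzzzz, $) ⊢ (s3, zzzzzzz, $) ⊢ (s4, zzzzzzz, V$) ⊢ (s1, zzzzzzz, $) ⊢ (s3, zzzzzz, $) ⊢ (s4, zzzzzz, V$) ⊢ (s1, zzzzzz, $) ⊢ (s3, zzzzz, $) ⊢ (s4, zzzzz, V$) ⊢ (s1, zzzzz, $) ⊢ (s3, zzzz, $) ⊢ (s4, zzzz, V$) ⊢ (s1, zzzz, $) ⊢ (s3, zzz, $) ⊢ (s4, zzz, V$) ⊢ (s1, zzz, $) ⊢ (s3, zz, $) ⊢ (s4, zz, V$) ⊢ (s1, zz, $) ⊢ (s3, z, $) ⊢ (s4, z, V$) ⊢ (s1, z, $) ⊢ (s3, ε, $) ⊢ (s4, ε, V$) ⊢ (s1, ε, $)
All input consumed in state s1 with stack $.

$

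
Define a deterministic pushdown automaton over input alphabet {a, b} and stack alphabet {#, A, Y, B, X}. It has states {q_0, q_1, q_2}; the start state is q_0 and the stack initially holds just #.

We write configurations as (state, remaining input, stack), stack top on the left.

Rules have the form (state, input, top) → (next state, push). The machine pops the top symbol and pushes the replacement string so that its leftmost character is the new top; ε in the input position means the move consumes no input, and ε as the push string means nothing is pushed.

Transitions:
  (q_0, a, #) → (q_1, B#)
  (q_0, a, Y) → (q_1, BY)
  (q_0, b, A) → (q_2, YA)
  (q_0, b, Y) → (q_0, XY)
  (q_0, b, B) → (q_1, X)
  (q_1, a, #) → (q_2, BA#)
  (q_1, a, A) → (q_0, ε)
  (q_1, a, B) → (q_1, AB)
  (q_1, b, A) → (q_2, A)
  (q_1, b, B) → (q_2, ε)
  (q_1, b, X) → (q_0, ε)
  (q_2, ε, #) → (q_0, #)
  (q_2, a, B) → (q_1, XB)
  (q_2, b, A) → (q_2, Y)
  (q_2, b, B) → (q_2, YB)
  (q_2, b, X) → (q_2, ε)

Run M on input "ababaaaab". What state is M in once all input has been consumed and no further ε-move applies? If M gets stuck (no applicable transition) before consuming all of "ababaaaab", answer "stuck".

(q_0, ababaaaab, #)
  read a, top #: go to q_1, push B# → (q_1, babaaaab, B#)
  read b, top B: go to q_2, push ε → (q_2, abaaaab, #)
  ε-move, top #: go to q_0, push # → (q_0, abaaaab, #)
  read a, top #: go to q_1, push B# → (q_1, baaaab, B#)
  read b, top B: go to q_2, push ε → (q_2, aaaab, #)
  ε-move, top #: go to q_0, push # → (q_0, aaaab, #)
  read a, top #: go to q_1, push B# → (q_1, aaab, B#)
  read a, top B: go to q_1, push AB → (q_1, aab, AB#)
  read a, top A: go to q_0, push ε → (q_0, ab, B#)
No transition for (q_0, a, top B); M blocks with input ab remaining.

stuck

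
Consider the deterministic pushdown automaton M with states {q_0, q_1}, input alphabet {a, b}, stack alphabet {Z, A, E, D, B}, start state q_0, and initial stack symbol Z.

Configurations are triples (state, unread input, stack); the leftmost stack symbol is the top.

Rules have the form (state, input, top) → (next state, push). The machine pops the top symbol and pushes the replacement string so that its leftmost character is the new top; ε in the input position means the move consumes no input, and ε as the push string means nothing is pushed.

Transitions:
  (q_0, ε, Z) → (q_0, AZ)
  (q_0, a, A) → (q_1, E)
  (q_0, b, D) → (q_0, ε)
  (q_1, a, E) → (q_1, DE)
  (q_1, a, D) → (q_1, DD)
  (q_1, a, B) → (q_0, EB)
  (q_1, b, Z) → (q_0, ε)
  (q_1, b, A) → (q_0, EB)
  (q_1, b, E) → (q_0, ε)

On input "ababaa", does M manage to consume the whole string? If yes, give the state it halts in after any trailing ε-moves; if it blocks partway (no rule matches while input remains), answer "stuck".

(q_0, ababaa, Z)
  ε-move, top Z: go to q_0, push AZ → (q_0, ababaa, AZ)
  read a, top A: go to q_1, push E → (q_1, babaa, EZ)
  read b, top E: go to q_0, push ε → (q_0, abaa, Z)
  ε-move, top Z: go to q_0, push AZ → (q_0, abaa, AZ)
  read a, top A: go to q_1, push E → (q_1, baa, EZ)
  read b, top E: go to q_0, push ε → (q_0, aa, Z)
  ε-move, top Z: go to q_0, push AZ → (q_0, aa, AZ)
  read a, top A: go to q_1, push E → (q_1, a, EZ)
  read a, top E: go to q_1, push DE → (q_1, ε, DEZ)
All input consumed; M is in state q_1.

q_1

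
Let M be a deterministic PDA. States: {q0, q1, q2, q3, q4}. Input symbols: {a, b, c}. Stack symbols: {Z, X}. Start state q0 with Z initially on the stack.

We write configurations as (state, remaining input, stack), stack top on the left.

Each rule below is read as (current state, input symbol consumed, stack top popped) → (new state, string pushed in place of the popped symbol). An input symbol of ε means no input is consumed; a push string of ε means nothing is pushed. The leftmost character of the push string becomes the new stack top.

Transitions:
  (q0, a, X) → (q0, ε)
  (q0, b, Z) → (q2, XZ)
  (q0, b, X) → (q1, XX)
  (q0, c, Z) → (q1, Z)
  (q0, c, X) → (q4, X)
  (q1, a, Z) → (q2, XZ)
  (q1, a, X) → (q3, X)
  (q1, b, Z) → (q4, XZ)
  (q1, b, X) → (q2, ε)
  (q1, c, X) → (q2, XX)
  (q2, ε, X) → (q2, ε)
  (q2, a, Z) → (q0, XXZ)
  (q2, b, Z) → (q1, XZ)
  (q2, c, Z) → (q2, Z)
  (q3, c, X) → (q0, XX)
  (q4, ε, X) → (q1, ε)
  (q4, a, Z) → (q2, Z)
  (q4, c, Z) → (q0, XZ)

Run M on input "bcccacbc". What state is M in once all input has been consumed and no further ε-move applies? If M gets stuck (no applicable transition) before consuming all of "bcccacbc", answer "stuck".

q2

(q0, bcccacbc, Z)
  read b, top Z: go to q2, push XZ → (q2, cccacbc, XZ)
  ε-move, top X: go to q2, push ε → (q2, cccacbc, Z)
  read c, top Z: go to q2, push Z → (q2, ccacbc, Z)
  read c, top Z: go to q2, push Z → (q2, cacbc, Z)
  read c, top Z: go to q2, push Z → (q2, acbc, Z)
  read a, top Z: go to q0, push XXZ → (q0, cbc, XXZ)
  read c, top X: go to q4, push X → (q4, bc, XXZ)
  ε-move, top X: go to q1, push ε → (q1, bc, XZ)
  read b, top X: go to q2, push ε → (q2, c, Z)
  read c, top Z: go to q2, push Z → (q2, ε, Z)
All input consumed; M is in state q2.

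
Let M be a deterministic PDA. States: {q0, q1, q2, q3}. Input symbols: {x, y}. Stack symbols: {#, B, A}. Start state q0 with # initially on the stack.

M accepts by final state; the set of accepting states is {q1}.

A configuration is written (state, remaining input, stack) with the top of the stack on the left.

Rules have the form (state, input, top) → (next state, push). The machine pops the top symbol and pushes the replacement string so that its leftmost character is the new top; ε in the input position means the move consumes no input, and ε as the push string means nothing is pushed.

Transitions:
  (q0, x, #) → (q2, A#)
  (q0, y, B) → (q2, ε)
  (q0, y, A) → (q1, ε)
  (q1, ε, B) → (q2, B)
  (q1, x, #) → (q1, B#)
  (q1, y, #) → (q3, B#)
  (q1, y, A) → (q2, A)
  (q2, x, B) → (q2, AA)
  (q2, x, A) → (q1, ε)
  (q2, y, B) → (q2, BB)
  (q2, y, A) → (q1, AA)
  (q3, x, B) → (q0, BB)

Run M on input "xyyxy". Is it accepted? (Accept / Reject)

(q0, xyyxy, #)
  read x, top #: go to q2, push A# → (q2, yyxy, A#)
  read y, top A: go to q1, push AA → (q1, yxy, AA#)
  read y, top A: go to q2, push A → (q2, xy, AA#)
  read x, top A: go to q1, push ε → (q1, y, A#)
  read y, top A: go to q2, push A → (q2, ε, A#)
All input consumed; state q2 ∉ F and no further ε-move applies.

Reject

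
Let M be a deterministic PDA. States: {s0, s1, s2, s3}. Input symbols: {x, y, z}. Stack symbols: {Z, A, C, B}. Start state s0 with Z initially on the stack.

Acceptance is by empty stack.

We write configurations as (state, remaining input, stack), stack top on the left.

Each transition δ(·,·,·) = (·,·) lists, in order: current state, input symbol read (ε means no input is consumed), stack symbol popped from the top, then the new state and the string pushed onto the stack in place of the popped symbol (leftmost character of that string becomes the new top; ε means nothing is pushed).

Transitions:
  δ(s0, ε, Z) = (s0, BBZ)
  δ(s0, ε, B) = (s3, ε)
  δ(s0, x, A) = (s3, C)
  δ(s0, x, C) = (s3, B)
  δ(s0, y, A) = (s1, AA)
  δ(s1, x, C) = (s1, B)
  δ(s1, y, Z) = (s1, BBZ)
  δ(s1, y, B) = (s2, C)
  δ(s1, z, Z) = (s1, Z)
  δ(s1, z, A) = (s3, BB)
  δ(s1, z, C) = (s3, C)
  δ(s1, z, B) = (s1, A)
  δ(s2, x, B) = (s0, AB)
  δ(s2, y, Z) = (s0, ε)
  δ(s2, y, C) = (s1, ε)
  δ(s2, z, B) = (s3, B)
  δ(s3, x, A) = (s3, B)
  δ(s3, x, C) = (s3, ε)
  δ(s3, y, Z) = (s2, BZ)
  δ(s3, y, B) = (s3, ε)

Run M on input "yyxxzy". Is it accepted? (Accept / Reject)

Reject

(s0, yyxxzy, Z)
  ε-move, top Z: go to s0, push BBZ → (s0, yyxxzy, BBZ)
  ε-move, top B: go to s3, push ε → (s3, yyxxzy, BZ)
  read y, top B: go to s3, push ε → (s3, yxxzy, Z)
  read y, top Z: go to s2, push BZ → (s2, xxzy, BZ)
  read x, top B: go to s0, push AB → (s0, xzy, ABZ)
  read x, top A: go to s3, push C → (s3, zy, CBZ)
No transition applies at (s3, zy, CBZ); input not fully consumed.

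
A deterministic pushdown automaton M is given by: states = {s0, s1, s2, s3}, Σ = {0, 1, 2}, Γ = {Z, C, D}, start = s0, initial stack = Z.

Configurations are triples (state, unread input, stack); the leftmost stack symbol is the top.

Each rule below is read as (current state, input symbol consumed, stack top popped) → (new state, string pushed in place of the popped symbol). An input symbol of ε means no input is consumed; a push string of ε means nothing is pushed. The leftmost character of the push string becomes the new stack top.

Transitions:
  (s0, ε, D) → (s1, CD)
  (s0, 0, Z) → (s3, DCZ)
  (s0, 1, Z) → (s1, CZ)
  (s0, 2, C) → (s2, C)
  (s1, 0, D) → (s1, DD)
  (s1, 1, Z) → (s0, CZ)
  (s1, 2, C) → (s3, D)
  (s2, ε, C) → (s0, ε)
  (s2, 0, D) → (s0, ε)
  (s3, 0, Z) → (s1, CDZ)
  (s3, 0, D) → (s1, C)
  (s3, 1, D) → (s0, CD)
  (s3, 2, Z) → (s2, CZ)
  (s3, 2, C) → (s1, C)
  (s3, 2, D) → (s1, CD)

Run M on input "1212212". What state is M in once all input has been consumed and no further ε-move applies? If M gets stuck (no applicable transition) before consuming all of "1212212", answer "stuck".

s1

(s0, 1212212, Z)
  read 1, top Z: go to s1, push CZ → (s1, 212212, CZ)
  read 2, top C: go to s3, push D → (s3, 12212, DZ)
  read 1, top D: go to s0, push CD → (s0, 2212, CDZ)
  read 2, top C: go to s2, push C → (s2, 212, CDZ)
  ε-move, top C: go to s0, push ε → (s0, 212, DZ)
  ε-move, top D: go to s1, push CD → (s1, 212, CDZ)
  read 2, top C: go to s3, push D → (s3, 12, DDZ)
  read 1, top D: go to s0, push CD → (s0, 2, CDDZ)
  read 2, top C: go to s2, push C → (s2, ε, CDDZ)
  ε-move, top C: go to s0, push ε → (s0, ε, DDZ)
  ε-move, top D: go to s1, push CD → (s1, ε, CDDZ)
All input consumed; M is in state s1.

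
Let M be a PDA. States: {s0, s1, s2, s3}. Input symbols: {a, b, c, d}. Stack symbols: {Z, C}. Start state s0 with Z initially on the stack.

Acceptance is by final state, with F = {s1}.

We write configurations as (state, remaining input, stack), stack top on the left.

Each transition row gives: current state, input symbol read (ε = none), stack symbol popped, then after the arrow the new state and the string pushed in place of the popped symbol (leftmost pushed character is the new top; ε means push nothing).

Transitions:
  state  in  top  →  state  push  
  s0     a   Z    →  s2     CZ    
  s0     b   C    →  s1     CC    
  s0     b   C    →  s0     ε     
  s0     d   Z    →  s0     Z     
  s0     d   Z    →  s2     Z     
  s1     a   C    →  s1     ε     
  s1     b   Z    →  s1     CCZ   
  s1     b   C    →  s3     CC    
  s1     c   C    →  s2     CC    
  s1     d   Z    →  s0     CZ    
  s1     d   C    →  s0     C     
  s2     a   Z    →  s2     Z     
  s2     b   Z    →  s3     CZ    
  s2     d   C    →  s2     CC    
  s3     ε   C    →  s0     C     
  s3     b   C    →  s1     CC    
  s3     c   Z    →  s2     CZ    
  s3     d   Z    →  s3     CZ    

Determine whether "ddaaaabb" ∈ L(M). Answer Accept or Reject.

Accept

One accepting computation: (s0, ddaaaabb, Z) ⊢ (s0, daaaabb, Z) ⊢ (s2, aaaabb, Z) ⊢ (s2, aaabb, Z) ⊢ (s2, aabb, Z) ⊢ (s2, abb, Z) ⊢ (s2, bb, Z) ⊢ (s3, b, CZ) ⊢ (s1, ε, CCZ)
All input consumed and state s1 ∈ F.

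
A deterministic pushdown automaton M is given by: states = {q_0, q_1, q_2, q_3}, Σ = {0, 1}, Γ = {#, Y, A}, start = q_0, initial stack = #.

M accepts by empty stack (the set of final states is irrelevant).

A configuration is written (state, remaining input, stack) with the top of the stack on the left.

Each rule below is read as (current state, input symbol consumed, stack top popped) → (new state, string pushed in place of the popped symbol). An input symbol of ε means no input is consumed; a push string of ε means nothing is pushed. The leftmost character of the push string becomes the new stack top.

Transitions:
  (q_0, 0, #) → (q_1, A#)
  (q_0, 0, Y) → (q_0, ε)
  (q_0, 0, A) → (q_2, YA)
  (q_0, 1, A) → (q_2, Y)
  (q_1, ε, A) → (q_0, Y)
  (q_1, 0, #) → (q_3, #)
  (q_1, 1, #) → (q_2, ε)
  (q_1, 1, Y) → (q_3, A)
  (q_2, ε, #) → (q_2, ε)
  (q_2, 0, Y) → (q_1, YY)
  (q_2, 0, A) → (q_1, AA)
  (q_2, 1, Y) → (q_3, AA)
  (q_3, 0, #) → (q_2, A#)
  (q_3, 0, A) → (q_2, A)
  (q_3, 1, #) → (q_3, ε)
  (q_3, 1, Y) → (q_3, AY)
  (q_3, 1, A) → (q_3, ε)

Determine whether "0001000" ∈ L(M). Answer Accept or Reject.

(q_0, 0001000, #)
  read 0, top #: go to q_1, push A# → (q_1, 001000, A#)
  ε-move, top A: go to q_0, push Y → (q_0, 001000, Y#)
  read 0, top Y: go to q_0, push ε → (q_0, 01000, #)
  read 0, top #: go to q_1, push A# → (q_1, 1000, A#)
  ε-move, top A: go to q_0, push Y → (q_0, 1000, Y#)
No transition applies at (q_0, 1000, Y#); input not fully consumed.

Reject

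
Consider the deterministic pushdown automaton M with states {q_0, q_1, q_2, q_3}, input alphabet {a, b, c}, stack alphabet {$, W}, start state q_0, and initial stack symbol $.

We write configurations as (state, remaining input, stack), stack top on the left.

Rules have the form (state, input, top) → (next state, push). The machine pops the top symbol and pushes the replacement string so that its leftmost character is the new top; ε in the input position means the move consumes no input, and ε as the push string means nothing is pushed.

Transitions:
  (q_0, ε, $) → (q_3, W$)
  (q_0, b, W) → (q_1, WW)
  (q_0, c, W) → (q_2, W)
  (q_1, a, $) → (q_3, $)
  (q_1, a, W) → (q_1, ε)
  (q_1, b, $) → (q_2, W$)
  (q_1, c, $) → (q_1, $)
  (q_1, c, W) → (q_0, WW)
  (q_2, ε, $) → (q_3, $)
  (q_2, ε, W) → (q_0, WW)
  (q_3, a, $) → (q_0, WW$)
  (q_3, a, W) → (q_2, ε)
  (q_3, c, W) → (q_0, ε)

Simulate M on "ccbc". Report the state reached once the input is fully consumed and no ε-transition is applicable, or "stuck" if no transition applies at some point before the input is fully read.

(q_0, ccbc, $) ⊢ (q_3, ccbc, W$) ⊢ (q_0, cbc, $) ⊢ (q_3, cbc, W$) ⊢ (q_0, bc, $) ⊢ (q_3, bc, W$)
No transition for (q_3, b, top W); M blocks with input bc remaining.

stuck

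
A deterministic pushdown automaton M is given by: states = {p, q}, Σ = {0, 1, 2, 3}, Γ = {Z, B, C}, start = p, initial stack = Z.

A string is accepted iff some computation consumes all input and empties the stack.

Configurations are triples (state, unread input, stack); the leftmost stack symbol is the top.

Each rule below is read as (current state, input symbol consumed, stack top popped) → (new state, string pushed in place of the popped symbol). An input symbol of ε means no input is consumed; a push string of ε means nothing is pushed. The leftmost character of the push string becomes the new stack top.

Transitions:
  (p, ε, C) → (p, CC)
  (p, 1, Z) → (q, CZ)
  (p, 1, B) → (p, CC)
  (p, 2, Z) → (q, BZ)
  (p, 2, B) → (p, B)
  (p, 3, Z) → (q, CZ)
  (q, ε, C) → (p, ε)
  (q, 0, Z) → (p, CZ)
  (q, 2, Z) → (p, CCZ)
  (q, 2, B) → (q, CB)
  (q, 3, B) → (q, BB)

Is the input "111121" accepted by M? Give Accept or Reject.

Reject

(p, 111121, Z)
  read 1, top Z: go to q, push CZ → (q, 11121, CZ)
  ε-move, top C: go to p, push ε → (p, 11121, Z)
  read 1, top Z: go to q, push CZ → (q, 1121, CZ)
  ε-move, top C: go to p, push ε → (p, 1121, Z)
  read 1, top Z: go to q, push CZ → (q, 121, CZ)
  ε-move, top C: go to p, push ε → (p, 121, Z)
  read 1, top Z: go to q, push CZ → (q, 21, CZ)
  ε-move, top C: go to p, push ε → (p, 21, Z)
  read 2, top Z: go to q, push BZ → (q, 1, BZ)
No transition applies at (q, 1, BZ); input not fully consumed.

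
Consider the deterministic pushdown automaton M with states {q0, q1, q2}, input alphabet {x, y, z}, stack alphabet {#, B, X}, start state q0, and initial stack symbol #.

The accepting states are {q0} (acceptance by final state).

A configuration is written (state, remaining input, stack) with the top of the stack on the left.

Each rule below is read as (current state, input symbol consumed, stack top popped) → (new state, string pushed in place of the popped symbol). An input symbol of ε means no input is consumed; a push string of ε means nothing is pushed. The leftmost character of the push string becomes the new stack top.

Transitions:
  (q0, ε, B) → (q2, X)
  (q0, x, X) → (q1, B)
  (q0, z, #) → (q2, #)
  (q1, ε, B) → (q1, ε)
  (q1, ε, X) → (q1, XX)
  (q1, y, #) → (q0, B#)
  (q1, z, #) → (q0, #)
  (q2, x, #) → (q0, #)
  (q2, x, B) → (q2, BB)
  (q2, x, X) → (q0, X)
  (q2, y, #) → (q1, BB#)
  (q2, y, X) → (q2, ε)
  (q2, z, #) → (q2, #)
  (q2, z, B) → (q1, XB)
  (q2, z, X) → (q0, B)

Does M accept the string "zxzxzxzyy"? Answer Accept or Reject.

Accept

(q0, zxzxzxzyy, #)
  read z, top #: go to q2, push # → (q2, xzxzxzyy, #)
  read x, top #: go to q0, push # → (q0, zxzxzyy, #)
  read z, top #: go to q2, push # → (q2, xzxzyy, #)
  read x, top #: go to q0, push # → (q0, zxzyy, #)
  read z, top #: go to q2, push # → (q2, xzyy, #)
  read x, top #: go to q0, push # → (q0, zyy, #)
  read z, top #: go to q2, push # → (q2, yy, #)
  read y, top #: go to q1, push BB# → (q1, y, BB#)
  ε-move, top B: go to q1, push ε → (q1, y, B#)
  ε-move, top B: go to q1, push ε → (q1, y, #)
  read y, top #: go to q0, push B# → (q0, ε, B#)
All input consumed; state q0 ∈ F.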